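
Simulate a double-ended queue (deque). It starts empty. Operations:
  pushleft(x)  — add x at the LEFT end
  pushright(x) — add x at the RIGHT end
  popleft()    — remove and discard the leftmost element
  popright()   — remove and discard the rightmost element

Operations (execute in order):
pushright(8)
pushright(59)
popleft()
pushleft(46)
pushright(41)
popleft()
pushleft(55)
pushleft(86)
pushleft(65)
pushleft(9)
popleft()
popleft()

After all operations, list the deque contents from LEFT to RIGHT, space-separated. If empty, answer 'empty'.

pushright(8): [8]
pushright(59): [8, 59]
popleft(): [59]
pushleft(46): [46, 59]
pushright(41): [46, 59, 41]
popleft(): [59, 41]
pushleft(55): [55, 59, 41]
pushleft(86): [86, 55, 59, 41]
pushleft(65): [65, 86, 55, 59, 41]
pushleft(9): [9, 65, 86, 55, 59, 41]
popleft(): [65, 86, 55, 59, 41]
popleft(): [86, 55, 59, 41]

Answer: 86 55 59 41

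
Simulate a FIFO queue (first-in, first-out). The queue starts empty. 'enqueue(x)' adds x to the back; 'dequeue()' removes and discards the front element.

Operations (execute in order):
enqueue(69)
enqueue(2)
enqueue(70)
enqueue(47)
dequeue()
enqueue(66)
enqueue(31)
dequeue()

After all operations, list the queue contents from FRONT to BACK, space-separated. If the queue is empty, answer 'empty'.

enqueue(69): [69]
enqueue(2): [69, 2]
enqueue(70): [69, 2, 70]
enqueue(47): [69, 2, 70, 47]
dequeue(): [2, 70, 47]
enqueue(66): [2, 70, 47, 66]
enqueue(31): [2, 70, 47, 66, 31]
dequeue(): [70, 47, 66, 31]

Answer: 70 47 66 31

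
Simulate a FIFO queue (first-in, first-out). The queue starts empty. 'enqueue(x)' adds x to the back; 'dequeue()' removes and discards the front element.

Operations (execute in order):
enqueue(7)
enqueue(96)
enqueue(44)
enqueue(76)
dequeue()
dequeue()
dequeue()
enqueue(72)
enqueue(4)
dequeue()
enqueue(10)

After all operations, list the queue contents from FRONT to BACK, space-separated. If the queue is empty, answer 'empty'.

Answer: 72 4 10

Derivation:
enqueue(7): [7]
enqueue(96): [7, 96]
enqueue(44): [7, 96, 44]
enqueue(76): [7, 96, 44, 76]
dequeue(): [96, 44, 76]
dequeue(): [44, 76]
dequeue(): [76]
enqueue(72): [76, 72]
enqueue(4): [76, 72, 4]
dequeue(): [72, 4]
enqueue(10): [72, 4, 10]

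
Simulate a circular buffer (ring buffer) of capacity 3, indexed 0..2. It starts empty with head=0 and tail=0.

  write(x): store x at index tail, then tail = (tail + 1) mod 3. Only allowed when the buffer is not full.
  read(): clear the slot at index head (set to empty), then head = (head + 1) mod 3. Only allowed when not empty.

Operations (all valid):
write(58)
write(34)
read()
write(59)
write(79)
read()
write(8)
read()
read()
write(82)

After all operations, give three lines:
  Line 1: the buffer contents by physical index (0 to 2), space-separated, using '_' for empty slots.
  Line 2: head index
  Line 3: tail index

write(58): buf=[58 _ _], head=0, tail=1, size=1
write(34): buf=[58 34 _], head=0, tail=2, size=2
read(): buf=[_ 34 _], head=1, tail=2, size=1
write(59): buf=[_ 34 59], head=1, tail=0, size=2
write(79): buf=[79 34 59], head=1, tail=1, size=3
read(): buf=[79 _ 59], head=2, tail=1, size=2
write(8): buf=[79 8 59], head=2, tail=2, size=3
read(): buf=[79 8 _], head=0, tail=2, size=2
read(): buf=[_ 8 _], head=1, tail=2, size=1
write(82): buf=[_ 8 82], head=1, tail=0, size=2

Answer: _ 8 82
1
0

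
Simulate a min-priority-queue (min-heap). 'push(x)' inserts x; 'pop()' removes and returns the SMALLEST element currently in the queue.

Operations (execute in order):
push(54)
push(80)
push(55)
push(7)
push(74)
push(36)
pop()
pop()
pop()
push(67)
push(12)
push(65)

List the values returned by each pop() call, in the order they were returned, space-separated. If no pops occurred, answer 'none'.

push(54): heap contents = [54]
push(80): heap contents = [54, 80]
push(55): heap contents = [54, 55, 80]
push(7): heap contents = [7, 54, 55, 80]
push(74): heap contents = [7, 54, 55, 74, 80]
push(36): heap contents = [7, 36, 54, 55, 74, 80]
pop() → 7: heap contents = [36, 54, 55, 74, 80]
pop() → 36: heap contents = [54, 55, 74, 80]
pop() → 54: heap contents = [55, 74, 80]
push(67): heap contents = [55, 67, 74, 80]
push(12): heap contents = [12, 55, 67, 74, 80]
push(65): heap contents = [12, 55, 65, 67, 74, 80]

Answer: 7 36 54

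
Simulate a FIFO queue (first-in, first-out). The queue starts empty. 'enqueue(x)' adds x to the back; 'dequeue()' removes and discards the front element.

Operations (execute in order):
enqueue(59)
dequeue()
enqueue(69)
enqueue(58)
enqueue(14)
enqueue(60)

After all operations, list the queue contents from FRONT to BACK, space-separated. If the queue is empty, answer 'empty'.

enqueue(59): [59]
dequeue(): []
enqueue(69): [69]
enqueue(58): [69, 58]
enqueue(14): [69, 58, 14]
enqueue(60): [69, 58, 14, 60]

Answer: 69 58 14 60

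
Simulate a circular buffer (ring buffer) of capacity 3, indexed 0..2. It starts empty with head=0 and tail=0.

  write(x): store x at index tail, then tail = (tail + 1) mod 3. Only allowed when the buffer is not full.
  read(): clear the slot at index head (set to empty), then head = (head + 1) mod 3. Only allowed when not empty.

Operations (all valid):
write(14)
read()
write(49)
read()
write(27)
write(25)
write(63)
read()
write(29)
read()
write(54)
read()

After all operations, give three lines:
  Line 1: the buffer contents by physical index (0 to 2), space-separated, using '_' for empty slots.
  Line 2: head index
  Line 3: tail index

Answer: 54 _ 29
2
1

Derivation:
write(14): buf=[14 _ _], head=0, tail=1, size=1
read(): buf=[_ _ _], head=1, tail=1, size=0
write(49): buf=[_ 49 _], head=1, tail=2, size=1
read(): buf=[_ _ _], head=2, tail=2, size=0
write(27): buf=[_ _ 27], head=2, tail=0, size=1
write(25): buf=[25 _ 27], head=2, tail=1, size=2
write(63): buf=[25 63 27], head=2, tail=2, size=3
read(): buf=[25 63 _], head=0, tail=2, size=2
write(29): buf=[25 63 29], head=0, tail=0, size=3
read(): buf=[_ 63 29], head=1, tail=0, size=2
write(54): buf=[54 63 29], head=1, tail=1, size=3
read(): buf=[54 _ 29], head=2, tail=1, size=2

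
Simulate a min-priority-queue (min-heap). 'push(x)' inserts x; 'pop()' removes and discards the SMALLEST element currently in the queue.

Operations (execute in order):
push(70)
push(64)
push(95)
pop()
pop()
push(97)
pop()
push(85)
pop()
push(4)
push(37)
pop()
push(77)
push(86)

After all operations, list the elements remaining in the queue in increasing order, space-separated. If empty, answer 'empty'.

push(70): heap contents = [70]
push(64): heap contents = [64, 70]
push(95): heap contents = [64, 70, 95]
pop() → 64: heap contents = [70, 95]
pop() → 70: heap contents = [95]
push(97): heap contents = [95, 97]
pop() → 95: heap contents = [97]
push(85): heap contents = [85, 97]
pop() → 85: heap contents = [97]
push(4): heap contents = [4, 97]
push(37): heap contents = [4, 37, 97]
pop() → 4: heap contents = [37, 97]
push(77): heap contents = [37, 77, 97]
push(86): heap contents = [37, 77, 86, 97]

Answer: 37 77 86 97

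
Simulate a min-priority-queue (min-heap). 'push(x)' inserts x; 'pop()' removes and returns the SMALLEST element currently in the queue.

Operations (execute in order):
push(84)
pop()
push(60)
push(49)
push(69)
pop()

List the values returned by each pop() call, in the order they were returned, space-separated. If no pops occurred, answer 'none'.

Answer: 84 49

Derivation:
push(84): heap contents = [84]
pop() → 84: heap contents = []
push(60): heap contents = [60]
push(49): heap contents = [49, 60]
push(69): heap contents = [49, 60, 69]
pop() → 49: heap contents = [60, 69]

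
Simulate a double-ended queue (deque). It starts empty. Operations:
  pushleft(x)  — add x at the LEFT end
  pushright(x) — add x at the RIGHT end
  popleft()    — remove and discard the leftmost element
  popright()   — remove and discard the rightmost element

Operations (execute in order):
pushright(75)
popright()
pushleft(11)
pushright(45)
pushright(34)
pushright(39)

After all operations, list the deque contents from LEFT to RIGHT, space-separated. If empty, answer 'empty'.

Answer: 11 45 34 39

Derivation:
pushright(75): [75]
popright(): []
pushleft(11): [11]
pushright(45): [11, 45]
pushright(34): [11, 45, 34]
pushright(39): [11, 45, 34, 39]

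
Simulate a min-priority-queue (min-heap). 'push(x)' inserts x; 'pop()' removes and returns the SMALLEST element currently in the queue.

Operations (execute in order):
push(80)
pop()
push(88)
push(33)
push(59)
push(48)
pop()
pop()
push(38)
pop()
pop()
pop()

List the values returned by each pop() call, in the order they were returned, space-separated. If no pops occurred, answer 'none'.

Answer: 80 33 48 38 59 88

Derivation:
push(80): heap contents = [80]
pop() → 80: heap contents = []
push(88): heap contents = [88]
push(33): heap contents = [33, 88]
push(59): heap contents = [33, 59, 88]
push(48): heap contents = [33, 48, 59, 88]
pop() → 33: heap contents = [48, 59, 88]
pop() → 48: heap contents = [59, 88]
push(38): heap contents = [38, 59, 88]
pop() → 38: heap contents = [59, 88]
pop() → 59: heap contents = [88]
pop() → 88: heap contents = []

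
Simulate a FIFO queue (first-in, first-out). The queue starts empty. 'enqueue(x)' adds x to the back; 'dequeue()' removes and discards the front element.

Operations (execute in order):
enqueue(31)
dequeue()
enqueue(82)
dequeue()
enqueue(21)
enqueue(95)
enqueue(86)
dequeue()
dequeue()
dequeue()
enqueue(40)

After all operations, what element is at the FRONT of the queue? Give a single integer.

enqueue(31): queue = [31]
dequeue(): queue = []
enqueue(82): queue = [82]
dequeue(): queue = []
enqueue(21): queue = [21]
enqueue(95): queue = [21, 95]
enqueue(86): queue = [21, 95, 86]
dequeue(): queue = [95, 86]
dequeue(): queue = [86]
dequeue(): queue = []
enqueue(40): queue = [40]

Answer: 40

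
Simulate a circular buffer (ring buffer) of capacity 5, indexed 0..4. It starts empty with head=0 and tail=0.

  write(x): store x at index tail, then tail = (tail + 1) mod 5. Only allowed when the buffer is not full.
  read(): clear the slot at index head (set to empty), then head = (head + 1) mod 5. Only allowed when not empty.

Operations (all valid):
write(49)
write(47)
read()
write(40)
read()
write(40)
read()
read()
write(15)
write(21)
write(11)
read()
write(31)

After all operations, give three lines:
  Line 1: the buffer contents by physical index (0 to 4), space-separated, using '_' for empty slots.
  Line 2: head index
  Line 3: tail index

Answer: 21 11 31 _ _
0
3

Derivation:
write(49): buf=[49 _ _ _ _], head=0, tail=1, size=1
write(47): buf=[49 47 _ _ _], head=0, tail=2, size=2
read(): buf=[_ 47 _ _ _], head=1, tail=2, size=1
write(40): buf=[_ 47 40 _ _], head=1, tail=3, size=2
read(): buf=[_ _ 40 _ _], head=2, tail=3, size=1
write(40): buf=[_ _ 40 40 _], head=2, tail=4, size=2
read(): buf=[_ _ _ 40 _], head=3, tail=4, size=1
read(): buf=[_ _ _ _ _], head=4, tail=4, size=0
write(15): buf=[_ _ _ _ 15], head=4, tail=0, size=1
write(21): buf=[21 _ _ _ 15], head=4, tail=1, size=2
write(11): buf=[21 11 _ _ 15], head=4, tail=2, size=3
read(): buf=[21 11 _ _ _], head=0, tail=2, size=2
write(31): buf=[21 11 31 _ _], head=0, tail=3, size=3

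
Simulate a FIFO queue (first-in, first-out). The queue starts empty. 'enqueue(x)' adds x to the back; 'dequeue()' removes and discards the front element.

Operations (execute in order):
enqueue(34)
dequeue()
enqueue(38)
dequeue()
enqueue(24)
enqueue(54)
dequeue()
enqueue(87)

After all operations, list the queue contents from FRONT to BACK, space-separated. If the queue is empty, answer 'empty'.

enqueue(34): [34]
dequeue(): []
enqueue(38): [38]
dequeue(): []
enqueue(24): [24]
enqueue(54): [24, 54]
dequeue(): [54]
enqueue(87): [54, 87]

Answer: 54 87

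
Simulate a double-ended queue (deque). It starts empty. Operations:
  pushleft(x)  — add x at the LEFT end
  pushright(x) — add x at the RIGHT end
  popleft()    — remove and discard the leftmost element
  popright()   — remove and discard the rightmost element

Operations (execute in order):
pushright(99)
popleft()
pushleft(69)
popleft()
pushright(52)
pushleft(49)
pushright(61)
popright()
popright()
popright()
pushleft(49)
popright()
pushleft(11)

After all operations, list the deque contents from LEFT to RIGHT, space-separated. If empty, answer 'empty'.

pushright(99): [99]
popleft(): []
pushleft(69): [69]
popleft(): []
pushright(52): [52]
pushleft(49): [49, 52]
pushright(61): [49, 52, 61]
popright(): [49, 52]
popright(): [49]
popright(): []
pushleft(49): [49]
popright(): []
pushleft(11): [11]

Answer: 11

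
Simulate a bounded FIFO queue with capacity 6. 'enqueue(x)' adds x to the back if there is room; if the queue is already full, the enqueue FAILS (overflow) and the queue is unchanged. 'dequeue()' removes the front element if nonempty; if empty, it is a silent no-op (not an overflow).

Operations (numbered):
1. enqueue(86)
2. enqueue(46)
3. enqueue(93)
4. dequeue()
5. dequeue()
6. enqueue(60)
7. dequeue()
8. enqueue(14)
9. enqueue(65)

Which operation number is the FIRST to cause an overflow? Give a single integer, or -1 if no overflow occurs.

1. enqueue(86): size=1
2. enqueue(46): size=2
3. enqueue(93): size=3
4. dequeue(): size=2
5. dequeue(): size=1
6. enqueue(60): size=2
7. dequeue(): size=1
8. enqueue(14): size=2
9. enqueue(65): size=3

Answer: -1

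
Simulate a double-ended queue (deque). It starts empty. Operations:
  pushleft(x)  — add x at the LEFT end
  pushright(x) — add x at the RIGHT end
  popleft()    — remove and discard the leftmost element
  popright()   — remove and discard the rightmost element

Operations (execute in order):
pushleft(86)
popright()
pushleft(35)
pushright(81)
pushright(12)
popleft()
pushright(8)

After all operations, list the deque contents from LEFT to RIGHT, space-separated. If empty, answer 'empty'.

pushleft(86): [86]
popright(): []
pushleft(35): [35]
pushright(81): [35, 81]
pushright(12): [35, 81, 12]
popleft(): [81, 12]
pushright(8): [81, 12, 8]

Answer: 81 12 8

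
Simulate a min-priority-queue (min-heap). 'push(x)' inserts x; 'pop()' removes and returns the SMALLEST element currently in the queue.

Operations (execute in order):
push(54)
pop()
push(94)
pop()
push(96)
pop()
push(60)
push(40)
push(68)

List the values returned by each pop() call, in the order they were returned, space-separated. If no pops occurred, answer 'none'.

Answer: 54 94 96

Derivation:
push(54): heap contents = [54]
pop() → 54: heap contents = []
push(94): heap contents = [94]
pop() → 94: heap contents = []
push(96): heap contents = [96]
pop() → 96: heap contents = []
push(60): heap contents = [60]
push(40): heap contents = [40, 60]
push(68): heap contents = [40, 60, 68]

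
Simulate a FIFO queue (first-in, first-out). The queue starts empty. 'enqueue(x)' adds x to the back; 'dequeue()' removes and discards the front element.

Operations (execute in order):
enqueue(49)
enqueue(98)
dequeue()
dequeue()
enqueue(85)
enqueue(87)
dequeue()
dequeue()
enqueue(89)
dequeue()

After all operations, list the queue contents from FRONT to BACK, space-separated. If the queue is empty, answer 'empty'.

Answer: empty

Derivation:
enqueue(49): [49]
enqueue(98): [49, 98]
dequeue(): [98]
dequeue(): []
enqueue(85): [85]
enqueue(87): [85, 87]
dequeue(): [87]
dequeue(): []
enqueue(89): [89]
dequeue(): []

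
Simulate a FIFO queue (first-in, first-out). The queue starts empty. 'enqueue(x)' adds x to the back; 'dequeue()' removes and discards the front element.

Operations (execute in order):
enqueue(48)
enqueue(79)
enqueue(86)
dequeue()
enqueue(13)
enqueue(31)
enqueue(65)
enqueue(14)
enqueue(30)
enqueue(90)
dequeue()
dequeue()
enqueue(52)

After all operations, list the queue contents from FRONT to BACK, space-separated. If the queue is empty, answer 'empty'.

Answer: 13 31 65 14 30 90 52

Derivation:
enqueue(48): [48]
enqueue(79): [48, 79]
enqueue(86): [48, 79, 86]
dequeue(): [79, 86]
enqueue(13): [79, 86, 13]
enqueue(31): [79, 86, 13, 31]
enqueue(65): [79, 86, 13, 31, 65]
enqueue(14): [79, 86, 13, 31, 65, 14]
enqueue(30): [79, 86, 13, 31, 65, 14, 30]
enqueue(90): [79, 86, 13, 31, 65, 14, 30, 90]
dequeue(): [86, 13, 31, 65, 14, 30, 90]
dequeue(): [13, 31, 65, 14, 30, 90]
enqueue(52): [13, 31, 65, 14, 30, 90, 52]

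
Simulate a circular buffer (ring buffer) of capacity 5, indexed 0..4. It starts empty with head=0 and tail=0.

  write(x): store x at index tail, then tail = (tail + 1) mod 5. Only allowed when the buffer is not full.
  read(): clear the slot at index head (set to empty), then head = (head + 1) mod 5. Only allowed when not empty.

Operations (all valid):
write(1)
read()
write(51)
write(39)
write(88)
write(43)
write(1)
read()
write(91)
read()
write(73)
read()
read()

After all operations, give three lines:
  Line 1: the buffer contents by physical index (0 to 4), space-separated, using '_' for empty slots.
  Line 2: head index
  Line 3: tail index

Answer: 1 91 73 _ _
0
3

Derivation:
write(1): buf=[1 _ _ _ _], head=0, tail=1, size=1
read(): buf=[_ _ _ _ _], head=1, tail=1, size=0
write(51): buf=[_ 51 _ _ _], head=1, tail=2, size=1
write(39): buf=[_ 51 39 _ _], head=1, tail=3, size=2
write(88): buf=[_ 51 39 88 _], head=1, tail=4, size=3
write(43): buf=[_ 51 39 88 43], head=1, tail=0, size=4
write(1): buf=[1 51 39 88 43], head=1, tail=1, size=5
read(): buf=[1 _ 39 88 43], head=2, tail=1, size=4
write(91): buf=[1 91 39 88 43], head=2, tail=2, size=5
read(): buf=[1 91 _ 88 43], head=3, tail=2, size=4
write(73): buf=[1 91 73 88 43], head=3, tail=3, size=5
read(): buf=[1 91 73 _ 43], head=4, tail=3, size=4
read(): buf=[1 91 73 _ _], head=0, tail=3, size=3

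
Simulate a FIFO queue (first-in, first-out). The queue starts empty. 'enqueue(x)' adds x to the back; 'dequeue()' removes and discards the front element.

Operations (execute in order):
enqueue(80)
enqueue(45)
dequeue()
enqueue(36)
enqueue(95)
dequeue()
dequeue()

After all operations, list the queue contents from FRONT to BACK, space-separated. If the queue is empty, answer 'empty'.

enqueue(80): [80]
enqueue(45): [80, 45]
dequeue(): [45]
enqueue(36): [45, 36]
enqueue(95): [45, 36, 95]
dequeue(): [36, 95]
dequeue(): [95]

Answer: 95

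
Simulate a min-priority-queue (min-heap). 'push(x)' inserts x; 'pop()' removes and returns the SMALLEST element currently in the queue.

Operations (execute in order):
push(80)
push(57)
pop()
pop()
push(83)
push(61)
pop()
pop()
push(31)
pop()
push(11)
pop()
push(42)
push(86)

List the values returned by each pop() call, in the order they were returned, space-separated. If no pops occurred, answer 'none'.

push(80): heap contents = [80]
push(57): heap contents = [57, 80]
pop() → 57: heap contents = [80]
pop() → 80: heap contents = []
push(83): heap contents = [83]
push(61): heap contents = [61, 83]
pop() → 61: heap contents = [83]
pop() → 83: heap contents = []
push(31): heap contents = [31]
pop() → 31: heap contents = []
push(11): heap contents = [11]
pop() → 11: heap contents = []
push(42): heap contents = [42]
push(86): heap contents = [42, 86]

Answer: 57 80 61 83 31 11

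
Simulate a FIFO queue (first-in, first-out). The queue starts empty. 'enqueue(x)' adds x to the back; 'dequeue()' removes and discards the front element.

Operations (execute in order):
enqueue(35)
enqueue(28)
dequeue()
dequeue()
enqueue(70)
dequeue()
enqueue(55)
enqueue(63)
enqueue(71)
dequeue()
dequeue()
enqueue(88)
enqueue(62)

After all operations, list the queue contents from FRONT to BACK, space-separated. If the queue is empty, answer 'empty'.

enqueue(35): [35]
enqueue(28): [35, 28]
dequeue(): [28]
dequeue(): []
enqueue(70): [70]
dequeue(): []
enqueue(55): [55]
enqueue(63): [55, 63]
enqueue(71): [55, 63, 71]
dequeue(): [63, 71]
dequeue(): [71]
enqueue(88): [71, 88]
enqueue(62): [71, 88, 62]

Answer: 71 88 62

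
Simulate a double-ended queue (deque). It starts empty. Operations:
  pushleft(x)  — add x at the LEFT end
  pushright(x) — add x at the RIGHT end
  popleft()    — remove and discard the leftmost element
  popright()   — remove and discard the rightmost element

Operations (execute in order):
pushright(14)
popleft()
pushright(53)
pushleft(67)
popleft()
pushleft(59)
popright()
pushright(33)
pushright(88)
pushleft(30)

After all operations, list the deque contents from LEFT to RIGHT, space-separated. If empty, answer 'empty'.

pushright(14): [14]
popleft(): []
pushright(53): [53]
pushleft(67): [67, 53]
popleft(): [53]
pushleft(59): [59, 53]
popright(): [59]
pushright(33): [59, 33]
pushright(88): [59, 33, 88]
pushleft(30): [30, 59, 33, 88]

Answer: 30 59 33 88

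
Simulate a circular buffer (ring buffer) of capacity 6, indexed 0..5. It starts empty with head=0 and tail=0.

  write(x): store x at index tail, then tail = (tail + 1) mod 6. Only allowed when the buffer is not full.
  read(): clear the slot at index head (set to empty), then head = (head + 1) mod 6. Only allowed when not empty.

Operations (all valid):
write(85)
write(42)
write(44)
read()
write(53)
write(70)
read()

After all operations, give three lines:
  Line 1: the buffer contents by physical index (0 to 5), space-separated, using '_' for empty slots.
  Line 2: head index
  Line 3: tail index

write(85): buf=[85 _ _ _ _ _], head=0, tail=1, size=1
write(42): buf=[85 42 _ _ _ _], head=0, tail=2, size=2
write(44): buf=[85 42 44 _ _ _], head=0, tail=3, size=3
read(): buf=[_ 42 44 _ _ _], head=1, tail=3, size=2
write(53): buf=[_ 42 44 53 _ _], head=1, tail=4, size=3
write(70): buf=[_ 42 44 53 70 _], head=1, tail=5, size=4
read(): buf=[_ _ 44 53 70 _], head=2, tail=5, size=3

Answer: _ _ 44 53 70 _
2
5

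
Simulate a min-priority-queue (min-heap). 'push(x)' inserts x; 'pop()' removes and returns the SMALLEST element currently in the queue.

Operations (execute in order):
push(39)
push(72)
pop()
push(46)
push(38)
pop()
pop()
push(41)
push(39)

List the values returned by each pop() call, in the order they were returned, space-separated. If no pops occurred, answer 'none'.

Answer: 39 38 46

Derivation:
push(39): heap contents = [39]
push(72): heap contents = [39, 72]
pop() → 39: heap contents = [72]
push(46): heap contents = [46, 72]
push(38): heap contents = [38, 46, 72]
pop() → 38: heap contents = [46, 72]
pop() → 46: heap contents = [72]
push(41): heap contents = [41, 72]
push(39): heap contents = [39, 41, 72]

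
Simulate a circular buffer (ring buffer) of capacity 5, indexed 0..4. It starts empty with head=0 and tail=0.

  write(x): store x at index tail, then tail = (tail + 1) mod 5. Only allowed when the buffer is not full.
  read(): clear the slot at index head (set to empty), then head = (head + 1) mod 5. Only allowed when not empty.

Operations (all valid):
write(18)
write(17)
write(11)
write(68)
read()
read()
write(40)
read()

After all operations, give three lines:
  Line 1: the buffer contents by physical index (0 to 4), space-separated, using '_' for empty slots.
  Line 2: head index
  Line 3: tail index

write(18): buf=[18 _ _ _ _], head=0, tail=1, size=1
write(17): buf=[18 17 _ _ _], head=0, tail=2, size=2
write(11): buf=[18 17 11 _ _], head=0, tail=3, size=3
write(68): buf=[18 17 11 68 _], head=0, tail=4, size=4
read(): buf=[_ 17 11 68 _], head=1, tail=4, size=3
read(): buf=[_ _ 11 68 _], head=2, tail=4, size=2
write(40): buf=[_ _ 11 68 40], head=2, tail=0, size=3
read(): buf=[_ _ _ 68 40], head=3, tail=0, size=2

Answer: _ _ _ 68 40
3
0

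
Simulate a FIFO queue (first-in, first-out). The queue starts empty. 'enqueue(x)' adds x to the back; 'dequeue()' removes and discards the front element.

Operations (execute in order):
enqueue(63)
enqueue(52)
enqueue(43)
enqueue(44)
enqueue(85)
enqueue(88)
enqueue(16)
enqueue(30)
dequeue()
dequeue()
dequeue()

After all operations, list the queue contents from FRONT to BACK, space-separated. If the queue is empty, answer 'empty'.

Answer: 44 85 88 16 30

Derivation:
enqueue(63): [63]
enqueue(52): [63, 52]
enqueue(43): [63, 52, 43]
enqueue(44): [63, 52, 43, 44]
enqueue(85): [63, 52, 43, 44, 85]
enqueue(88): [63, 52, 43, 44, 85, 88]
enqueue(16): [63, 52, 43, 44, 85, 88, 16]
enqueue(30): [63, 52, 43, 44, 85, 88, 16, 30]
dequeue(): [52, 43, 44, 85, 88, 16, 30]
dequeue(): [43, 44, 85, 88, 16, 30]
dequeue(): [44, 85, 88, 16, 30]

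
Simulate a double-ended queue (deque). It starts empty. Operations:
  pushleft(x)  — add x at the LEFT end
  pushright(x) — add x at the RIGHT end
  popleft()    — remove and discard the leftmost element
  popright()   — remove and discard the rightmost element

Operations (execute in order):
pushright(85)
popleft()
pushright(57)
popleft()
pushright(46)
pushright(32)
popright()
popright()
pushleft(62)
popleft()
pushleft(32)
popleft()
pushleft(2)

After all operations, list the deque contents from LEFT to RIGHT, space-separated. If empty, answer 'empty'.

Answer: 2

Derivation:
pushright(85): [85]
popleft(): []
pushright(57): [57]
popleft(): []
pushright(46): [46]
pushright(32): [46, 32]
popright(): [46]
popright(): []
pushleft(62): [62]
popleft(): []
pushleft(32): [32]
popleft(): []
pushleft(2): [2]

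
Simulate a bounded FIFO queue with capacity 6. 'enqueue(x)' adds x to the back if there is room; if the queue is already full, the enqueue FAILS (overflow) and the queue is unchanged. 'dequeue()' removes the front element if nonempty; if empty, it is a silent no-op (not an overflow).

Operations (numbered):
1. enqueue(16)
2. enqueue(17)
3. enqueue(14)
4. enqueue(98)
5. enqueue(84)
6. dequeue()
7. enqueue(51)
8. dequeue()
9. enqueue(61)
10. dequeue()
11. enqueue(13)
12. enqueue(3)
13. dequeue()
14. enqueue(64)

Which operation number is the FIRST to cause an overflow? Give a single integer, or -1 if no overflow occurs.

1. enqueue(16): size=1
2. enqueue(17): size=2
3. enqueue(14): size=3
4. enqueue(98): size=4
5. enqueue(84): size=5
6. dequeue(): size=4
7. enqueue(51): size=5
8. dequeue(): size=4
9. enqueue(61): size=5
10. dequeue(): size=4
11. enqueue(13): size=5
12. enqueue(3): size=6
13. dequeue(): size=5
14. enqueue(64): size=6

Answer: -1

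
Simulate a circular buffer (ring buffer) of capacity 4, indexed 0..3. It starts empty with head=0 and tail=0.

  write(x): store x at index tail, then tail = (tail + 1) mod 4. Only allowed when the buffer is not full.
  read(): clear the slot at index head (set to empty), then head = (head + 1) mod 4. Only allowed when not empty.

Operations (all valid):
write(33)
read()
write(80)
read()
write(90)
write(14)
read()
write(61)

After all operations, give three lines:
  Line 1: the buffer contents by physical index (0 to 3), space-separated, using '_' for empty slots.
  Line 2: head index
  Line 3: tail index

Answer: 61 _ _ 14
3
1

Derivation:
write(33): buf=[33 _ _ _], head=0, tail=1, size=1
read(): buf=[_ _ _ _], head=1, tail=1, size=0
write(80): buf=[_ 80 _ _], head=1, tail=2, size=1
read(): buf=[_ _ _ _], head=2, tail=2, size=0
write(90): buf=[_ _ 90 _], head=2, tail=3, size=1
write(14): buf=[_ _ 90 14], head=2, tail=0, size=2
read(): buf=[_ _ _ 14], head=3, tail=0, size=1
write(61): buf=[61 _ _ 14], head=3, tail=1, size=2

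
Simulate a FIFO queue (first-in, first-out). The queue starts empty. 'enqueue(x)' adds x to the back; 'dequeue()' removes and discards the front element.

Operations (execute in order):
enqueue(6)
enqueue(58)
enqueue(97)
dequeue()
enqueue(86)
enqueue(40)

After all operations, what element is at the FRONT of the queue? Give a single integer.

enqueue(6): queue = [6]
enqueue(58): queue = [6, 58]
enqueue(97): queue = [6, 58, 97]
dequeue(): queue = [58, 97]
enqueue(86): queue = [58, 97, 86]
enqueue(40): queue = [58, 97, 86, 40]

Answer: 58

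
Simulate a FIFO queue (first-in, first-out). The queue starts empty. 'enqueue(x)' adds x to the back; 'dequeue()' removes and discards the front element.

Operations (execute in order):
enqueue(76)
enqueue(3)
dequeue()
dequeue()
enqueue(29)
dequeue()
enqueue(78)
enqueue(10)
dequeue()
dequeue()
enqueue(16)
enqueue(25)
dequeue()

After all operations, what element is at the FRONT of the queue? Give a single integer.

Answer: 25

Derivation:
enqueue(76): queue = [76]
enqueue(3): queue = [76, 3]
dequeue(): queue = [3]
dequeue(): queue = []
enqueue(29): queue = [29]
dequeue(): queue = []
enqueue(78): queue = [78]
enqueue(10): queue = [78, 10]
dequeue(): queue = [10]
dequeue(): queue = []
enqueue(16): queue = [16]
enqueue(25): queue = [16, 25]
dequeue(): queue = [25]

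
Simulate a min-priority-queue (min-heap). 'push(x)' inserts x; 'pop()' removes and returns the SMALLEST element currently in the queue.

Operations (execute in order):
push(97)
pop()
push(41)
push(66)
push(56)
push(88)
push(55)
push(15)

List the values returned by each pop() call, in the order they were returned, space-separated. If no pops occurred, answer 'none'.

push(97): heap contents = [97]
pop() → 97: heap contents = []
push(41): heap contents = [41]
push(66): heap contents = [41, 66]
push(56): heap contents = [41, 56, 66]
push(88): heap contents = [41, 56, 66, 88]
push(55): heap contents = [41, 55, 56, 66, 88]
push(15): heap contents = [15, 41, 55, 56, 66, 88]

Answer: 97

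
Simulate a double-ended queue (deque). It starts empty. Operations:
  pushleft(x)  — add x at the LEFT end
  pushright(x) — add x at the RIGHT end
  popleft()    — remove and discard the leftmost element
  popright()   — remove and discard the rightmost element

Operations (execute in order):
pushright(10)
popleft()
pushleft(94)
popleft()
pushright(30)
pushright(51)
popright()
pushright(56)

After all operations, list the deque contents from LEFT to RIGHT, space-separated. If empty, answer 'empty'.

pushright(10): [10]
popleft(): []
pushleft(94): [94]
popleft(): []
pushright(30): [30]
pushright(51): [30, 51]
popright(): [30]
pushright(56): [30, 56]

Answer: 30 56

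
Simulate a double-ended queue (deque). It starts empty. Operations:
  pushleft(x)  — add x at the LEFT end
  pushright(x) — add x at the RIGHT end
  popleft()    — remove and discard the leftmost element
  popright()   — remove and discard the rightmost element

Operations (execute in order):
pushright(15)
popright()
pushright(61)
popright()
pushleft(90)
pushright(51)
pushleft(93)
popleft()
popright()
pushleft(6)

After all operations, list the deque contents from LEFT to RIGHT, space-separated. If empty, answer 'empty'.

Answer: 6 90

Derivation:
pushright(15): [15]
popright(): []
pushright(61): [61]
popright(): []
pushleft(90): [90]
pushright(51): [90, 51]
pushleft(93): [93, 90, 51]
popleft(): [90, 51]
popright(): [90]
pushleft(6): [6, 90]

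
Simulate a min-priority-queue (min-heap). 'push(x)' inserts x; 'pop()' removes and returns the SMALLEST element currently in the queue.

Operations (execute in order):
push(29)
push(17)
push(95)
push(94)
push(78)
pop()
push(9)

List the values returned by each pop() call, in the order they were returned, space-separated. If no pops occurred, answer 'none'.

push(29): heap contents = [29]
push(17): heap contents = [17, 29]
push(95): heap contents = [17, 29, 95]
push(94): heap contents = [17, 29, 94, 95]
push(78): heap contents = [17, 29, 78, 94, 95]
pop() → 17: heap contents = [29, 78, 94, 95]
push(9): heap contents = [9, 29, 78, 94, 95]

Answer: 17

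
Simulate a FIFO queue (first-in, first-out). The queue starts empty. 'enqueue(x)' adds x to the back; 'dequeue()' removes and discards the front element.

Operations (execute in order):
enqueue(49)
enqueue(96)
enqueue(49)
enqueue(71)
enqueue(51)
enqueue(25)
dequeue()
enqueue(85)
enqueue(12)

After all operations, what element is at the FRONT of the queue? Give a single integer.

Answer: 96

Derivation:
enqueue(49): queue = [49]
enqueue(96): queue = [49, 96]
enqueue(49): queue = [49, 96, 49]
enqueue(71): queue = [49, 96, 49, 71]
enqueue(51): queue = [49, 96, 49, 71, 51]
enqueue(25): queue = [49, 96, 49, 71, 51, 25]
dequeue(): queue = [96, 49, 71, 51, 25]
enqueue(85): queue = [96, 49, 71, 51, 25, 85]
enqueue(12): queue = [96, 49, 71, 51, 25, 85, 12]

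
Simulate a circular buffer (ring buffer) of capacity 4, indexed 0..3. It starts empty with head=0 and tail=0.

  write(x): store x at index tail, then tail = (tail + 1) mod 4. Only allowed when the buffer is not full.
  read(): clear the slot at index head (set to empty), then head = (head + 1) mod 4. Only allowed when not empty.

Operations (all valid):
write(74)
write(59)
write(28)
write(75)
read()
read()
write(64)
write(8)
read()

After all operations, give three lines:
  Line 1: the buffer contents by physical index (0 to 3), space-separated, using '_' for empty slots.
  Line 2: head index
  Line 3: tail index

Answer: 64 8 _ 75
3
2

Derivation:
write(74): buf=[74 _ _ _], head=0, tail=1, size=1
write(59): buf=[74 59 _ _], head=0, tail=2, size=2
write(28): buf=[74 59 28 _], head=0, tail=3, size=3
write(75): buf=[74 59 28 75], head=0, tail=0, size=4
read(): buf=[_ 59 28 75], head=1, tail=0, size=3
read(): buf=[_ _ 28 75], head=2, tail=0, size=2
write(64): buf=[64 _ 28 75], head=2, tail=1, size=3
write(8): buf=[64 8 28 75], head=2, tail=2, size=4
read(): buf=[64 8 _ 75], head=3, tail=2, size=3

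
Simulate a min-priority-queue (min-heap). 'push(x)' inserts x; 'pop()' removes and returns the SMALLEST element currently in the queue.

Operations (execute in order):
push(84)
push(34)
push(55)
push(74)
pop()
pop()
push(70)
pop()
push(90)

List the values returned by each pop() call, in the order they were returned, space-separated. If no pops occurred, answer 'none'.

Answer: 34 55 70

Derivation:
push(84): heap contents = [84]
push(34): heap contents = [34, 84]
push(55): heap contents = [34, 55, 84]
push(74): heap contents = [34, 55, 74, 84]
pop() → 34: heap contents = [55, 74, 84]
pop() → 55: heap contents = [74, 84]
push(70): heap contents = [70, 74, 84]
pop() → 70: heap contents = [74, 84]
push(90): heap contents = [74, 84, 90]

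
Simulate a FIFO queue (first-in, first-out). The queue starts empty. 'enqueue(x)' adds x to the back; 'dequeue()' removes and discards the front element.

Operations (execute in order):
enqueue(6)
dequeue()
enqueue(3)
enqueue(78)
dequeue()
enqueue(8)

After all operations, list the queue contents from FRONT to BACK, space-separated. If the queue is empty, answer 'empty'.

Answer: 78 8

Derivation:
enqueue(6): [6]
dequeue(): []
enqueue(3): [3]
enqueue(78): [3, 78]
dequeue(): [78]
enqueue(8): [78, 8]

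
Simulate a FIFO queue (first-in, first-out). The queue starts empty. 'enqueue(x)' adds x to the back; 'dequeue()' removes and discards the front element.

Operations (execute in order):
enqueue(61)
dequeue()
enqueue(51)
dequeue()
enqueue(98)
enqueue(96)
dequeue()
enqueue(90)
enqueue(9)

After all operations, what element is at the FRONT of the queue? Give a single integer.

enqueue(61): queue = [61]
dequeue(): queue = []
enqueue(51): queue = [51]
dequeue(): queue = []
enqueue(98): queue = [98]
enqueue(96): queue = [98, 96]
dequeue(): queue = [96]
enqueue(90): queue = [96, 90]
enqueue(9): queue = [96, 90, 9]

Answer: 96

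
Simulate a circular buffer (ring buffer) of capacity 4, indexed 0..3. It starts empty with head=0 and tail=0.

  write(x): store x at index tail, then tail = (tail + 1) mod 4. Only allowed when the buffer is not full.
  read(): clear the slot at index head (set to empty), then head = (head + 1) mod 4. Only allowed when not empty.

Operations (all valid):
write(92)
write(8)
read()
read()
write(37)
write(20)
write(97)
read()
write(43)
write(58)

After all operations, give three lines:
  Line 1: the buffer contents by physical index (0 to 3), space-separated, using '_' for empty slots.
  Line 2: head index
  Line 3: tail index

write(92): buf=[92 _ _ _], head=0, tail=1, size=1
write(8): buf=[92 8 _ _], head=0, tail=2, size=2
read(): buf=[_ 8 _ _], head=1, tail=2, size=1
read(): buf=[_ _ _ _], head=2, tail=2, size=0
write(37): buf=[_ _ 37 _], head=2, tail=3, size=1
write(20): buf=[_ _ 37 20], head=2, tail=0, size=2
write(97): buf=[97 _ 37 20], head=2, tail=1, size=3
read(): buf=[97 _ _ 20], head=3, tail=1, size=2
write(43): buf=[97 43 _ 20], head=3, tail=2, size=3
write(58): buf=[97 43 58 20], head=3, tail=3, size=4

Answer: 97 43 58 20
3
3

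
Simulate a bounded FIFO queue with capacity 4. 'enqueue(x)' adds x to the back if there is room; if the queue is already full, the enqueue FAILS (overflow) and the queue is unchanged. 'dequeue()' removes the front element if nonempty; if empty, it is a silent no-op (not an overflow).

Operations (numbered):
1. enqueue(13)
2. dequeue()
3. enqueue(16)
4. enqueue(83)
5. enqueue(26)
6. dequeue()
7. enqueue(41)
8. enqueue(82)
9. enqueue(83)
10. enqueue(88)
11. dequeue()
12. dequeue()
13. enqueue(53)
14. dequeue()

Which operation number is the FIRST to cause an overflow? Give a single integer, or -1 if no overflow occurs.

1. enqueue(13): size=1
2. dequeue(): size=0
3. enqueue(16): size=1
4. enqueue(83): size=2
5. enqueue(26): size=3
6. dequeue(): size=2
7. enqueue(41): size=3
8. enqueue(82): size=4
9. enqueue(83): size=4=cap → OVERFLOW (fail)
10. enqueue(88): size=4=cap → OVERFLOW (fail)
11. dequeue(): size=3
12. dequeue(): size=2
13. enqueue(53): size=3
14. dequeue(): size=2

Answer: 9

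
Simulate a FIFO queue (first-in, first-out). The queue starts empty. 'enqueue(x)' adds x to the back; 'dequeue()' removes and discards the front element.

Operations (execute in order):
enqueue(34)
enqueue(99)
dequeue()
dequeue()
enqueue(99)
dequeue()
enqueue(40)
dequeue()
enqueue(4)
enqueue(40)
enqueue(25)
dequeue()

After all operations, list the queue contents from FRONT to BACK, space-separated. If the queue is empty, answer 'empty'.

enqueue(34): [34]
enqueue(99): [34, 99]
dequeue(): [99]
dequeue(): []
enqueue(99): [99]
dequeue(): []
enqueue(40): [40]
dequeue(): []
enqueue(4): [4]
enqueue(40): [4, 40]
enqueue(25): [4, 40, 25]
dequeue(): [40, 25]

Answer: 40 25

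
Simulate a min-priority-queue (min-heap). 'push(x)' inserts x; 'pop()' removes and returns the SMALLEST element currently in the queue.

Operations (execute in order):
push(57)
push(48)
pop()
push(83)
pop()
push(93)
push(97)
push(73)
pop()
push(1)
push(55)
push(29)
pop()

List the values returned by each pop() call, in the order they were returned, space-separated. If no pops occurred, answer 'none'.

Answer: 48 57 73 1

Derivation:
push(57): heap contents = [57]
push(48): heap contents = [48, 57]
pop() → 48: heap contents = [57]
push(83): heap contents = [57, 83]
pop() → 57: heap contents = [83]
push(93): heap contents = [83, 93]
push(97): heap contents = [83, 93, 97]
push(73): heap contents = [73, 83, 93, 97]
pop() → 73: heap contents = [83, 93, 97]
push(1): heap contents = [1, 83, 93, 97]
push(55): heap contents = [1, 55, 83, 93, 97]
push(29): heap contents = [1, 29, 55, 83, 93, 97]
pop() → 1: heap contents = [29, 55, 83, 93, 97]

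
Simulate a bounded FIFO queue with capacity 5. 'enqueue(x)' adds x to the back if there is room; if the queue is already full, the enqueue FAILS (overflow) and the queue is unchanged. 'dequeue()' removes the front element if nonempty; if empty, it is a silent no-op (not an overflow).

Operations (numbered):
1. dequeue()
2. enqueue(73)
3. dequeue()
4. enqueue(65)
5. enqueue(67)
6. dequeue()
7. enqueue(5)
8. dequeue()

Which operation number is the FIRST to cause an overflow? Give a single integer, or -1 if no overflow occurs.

1. dequeue(): empty, no-op, size=0
2. enqueue(73): size=1
3. dequeue(): size=0
4. enqueue(65): size=1
5. enqueue(67): size=2
6. dequeue(): size=1
7. enqueue(5): size=2
8. dequeue(): size=1

Answer: -1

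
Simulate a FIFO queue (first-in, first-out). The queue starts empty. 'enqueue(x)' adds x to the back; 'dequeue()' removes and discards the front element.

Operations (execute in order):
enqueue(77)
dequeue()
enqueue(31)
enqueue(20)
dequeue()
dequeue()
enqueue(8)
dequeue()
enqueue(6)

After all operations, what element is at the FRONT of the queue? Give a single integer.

Answer: 6

Derivation:
enqueue(77): queue = [77]
dequeue(): queue = []
enqueue(31): queue = [31]
enqueue(20): queue = [31, 20]
dequeue(): queue = [20]
dequeue(): queue = []
enqueue(8): queue = [8]
dequeue(): queue = []
enqueue(6): queue = [6]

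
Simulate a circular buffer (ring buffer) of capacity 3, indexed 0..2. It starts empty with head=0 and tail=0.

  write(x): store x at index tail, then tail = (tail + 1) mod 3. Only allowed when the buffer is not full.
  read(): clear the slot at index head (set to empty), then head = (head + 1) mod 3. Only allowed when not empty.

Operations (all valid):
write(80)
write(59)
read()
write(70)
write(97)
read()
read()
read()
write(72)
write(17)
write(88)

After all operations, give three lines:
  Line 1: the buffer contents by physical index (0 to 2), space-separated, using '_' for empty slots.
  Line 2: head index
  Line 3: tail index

Answer: 88 72 17
1
1

Derivation:
write(80): buf=[80 _ _], head=0, tail=1, size=1
write(59): buf=[80 59 _], head=0, tail=2, size=2
read(): buf=[_ 59 _], head=1, tail=2, size=1
write(70): buf=[_ 59 70], head=1, tail=0, size=2
write(97): buf=[97 59 70], head=1, tail=1, size=3
read(): buf=[97 _ 70], head=2, tail=1, size=2
read(): buf=[97 _ _], head=0, tail=1, size=1
read(): buf=[_ _ _], head=1, tail=1, size=0
write(72): buf=[_ 72 _], head=1, tail=2, size=1
write(17): buf=[_ 72 17], head=1, tail=0, size=2
write(88): buf=[88 72 17], head=1, tail=1, size=3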